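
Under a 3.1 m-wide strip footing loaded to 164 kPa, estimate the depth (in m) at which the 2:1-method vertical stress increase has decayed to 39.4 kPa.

z ≈ 9.8 m

2:1 spreading — at depth z the loaded area has grown by z in each plan dimension:
qB/(B+z) = Δσ_z ⇒ z = qB/Δσ_z − B = 164×3.1/39.4 − 3.1 = 9.804 m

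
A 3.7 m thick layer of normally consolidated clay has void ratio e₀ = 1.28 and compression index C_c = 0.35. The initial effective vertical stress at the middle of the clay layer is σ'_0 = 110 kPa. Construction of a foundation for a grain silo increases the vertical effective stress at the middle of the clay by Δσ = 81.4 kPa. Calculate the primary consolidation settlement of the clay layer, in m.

S_c ≈ 0.137 m

Final effective stress: σ'_f = σ'_0 + Δσ = 110 + 81.4 = 191.4 kPa.
Normally consolidated clay, so the full stress increment lies on the virgin compression line:
S_c = C_c·H/(1+e₀)·log₁₀(σ'_f/σ'_0) = 0.35×3.7/(1+1.28)×log₁₀(191.4/110)
    = 0.56798 × 0.24055 = 0.1366 m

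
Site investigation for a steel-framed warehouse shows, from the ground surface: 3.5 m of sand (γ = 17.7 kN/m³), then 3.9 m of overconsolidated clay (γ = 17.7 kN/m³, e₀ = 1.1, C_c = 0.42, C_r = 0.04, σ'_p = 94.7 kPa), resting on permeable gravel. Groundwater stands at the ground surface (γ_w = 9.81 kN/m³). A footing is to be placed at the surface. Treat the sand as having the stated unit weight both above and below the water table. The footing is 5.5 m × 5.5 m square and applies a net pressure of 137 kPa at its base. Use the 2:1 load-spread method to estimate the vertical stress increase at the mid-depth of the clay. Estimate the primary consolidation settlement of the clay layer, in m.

S_c ≈ 0.019 m

Mid-depth of clay below the ground surface: z = 3.5 + 3.9/2 = 5.45 m.
Total vertical stress at mid-clay: σ_v = 17.7×3.5 + 17.7×1.95 = 96.465 kPa.
Pore pressure: u = 9.81×(5.45 − 0) = 53.465 kPa.
Initial effective stress: σ'_0 = σ_v − u = 96.465 − 53.465 = 43 kPa.
Stress increase at mid-clay by the 2:1 spreading method:
Δσ = qBL/((B+z)(L+z)) = 137×5.5×5.5/((5.5+5.45)(5.5+5.45)) = 34.563 kPa
Final effective stress: σ'_f = 43 + 34.563 = 77.563 kPa.
σ'_f = 77.563 ≤ σ'_p = 94.7 kPa, so the clay remains overconsolidated and only the recompression index applies:
S_c = C_r·H/(1+e₀)·log₁₀(σ'_f/σ'_0) = 0.04×3.9/2.1×log₁₀(77.563/43)
    = 0.074284 × 0.25619 = 0.01903 m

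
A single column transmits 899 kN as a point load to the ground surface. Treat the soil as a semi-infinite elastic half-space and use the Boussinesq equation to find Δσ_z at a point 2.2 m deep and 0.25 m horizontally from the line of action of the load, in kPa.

Boussinesq vertical stress below a point load on an elastic half-space:
Δσ_z = 3P/(2πz²) · [1 + (r/z)²]^(−5/2)
r/z = 0.25/2.2 = 0.11364; [1+(r/z)²]^(−5/2) = 0.96843.
Δσ_z = 3×899/(2π×2.2²) × 0.96843 = 88.686 × 0.96843 = 85.89 kPa

Δσ_z ≈ 85.9 kPa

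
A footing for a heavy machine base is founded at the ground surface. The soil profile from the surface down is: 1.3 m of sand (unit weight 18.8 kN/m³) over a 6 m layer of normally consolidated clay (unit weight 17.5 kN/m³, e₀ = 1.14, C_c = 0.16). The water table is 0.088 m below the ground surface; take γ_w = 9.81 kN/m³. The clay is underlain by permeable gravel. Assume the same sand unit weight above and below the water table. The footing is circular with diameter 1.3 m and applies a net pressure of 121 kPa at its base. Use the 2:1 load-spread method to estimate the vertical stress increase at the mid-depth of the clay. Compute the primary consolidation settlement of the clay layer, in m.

S_c ≈ 0.0328 m

Mid-depth of clay below the ground surface: z = 1.3 + 6/2 = 4.3 m.
Total vertical stress at mid-clay: σ_v = 18.8×1.3 + 17.5×3 = 76.94 kPa.
Pore pressure: u = 9.81×(4.3 − 0.088) = 41.32 kPa.
Initial effective stress: σ'_0 = σ_v − u = 76.94 − 41.32 = 35.62 kPa.
Stress increase at mid-clay by the 2:1 spreading method:
Δσ ≈ qD²/(D+z)² = 121×1.3²/(1.3+4.3)² = 6.5207 kPa
Final effective stress: σ'_f = σ'_0 + Δσ = 35.62 + 6.5207 = 42.141 kPa.
Normally consolidated clay, so the full stress increment lies on the virgin compression line:
S_c = C_c·H/(1+e₀)·log₁₀(σ'_f/σ'_0) = 0.16×6/(1+1.14)×log₁₀(42.141/35.62)
    = 0.4486 × 0.073011 = 0.03275 m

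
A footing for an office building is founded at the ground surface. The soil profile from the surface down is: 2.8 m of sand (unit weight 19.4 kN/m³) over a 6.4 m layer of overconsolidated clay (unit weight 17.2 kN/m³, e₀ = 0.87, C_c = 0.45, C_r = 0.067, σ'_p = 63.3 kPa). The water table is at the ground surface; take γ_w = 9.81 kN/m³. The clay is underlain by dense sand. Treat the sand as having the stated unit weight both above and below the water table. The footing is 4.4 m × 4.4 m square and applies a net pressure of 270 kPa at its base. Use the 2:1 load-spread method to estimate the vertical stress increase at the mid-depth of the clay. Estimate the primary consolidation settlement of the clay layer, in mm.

S_c ≈ 320 mm

Mid-depth of clay below the ground surface: z = 2.8 + 6.4/2 = 6 m.
Total vertical stress at mid-clay: σ_v = 19.4×2.8 + 17.2×3.2 = 109.36 kPa.
Pore pressure: u = 9.81×(6 − 0) = 58.86 kPa.
Initial effective stress: σ'_0 = σ_v − u = 109.36 − 58.86 = 50.5 kPa.
Stress increase at mid-clay by the 2:1 spreading method:
Δσ = qBL/((B+z)(L+z)) = 270×4.4×4.4/((4.4+6)(4.4+6)) = 48.328 kPa
Final effective stress: σ'_f = 50.5 + 48.328 = 98.828 kPa.
σ'_f = 98.828 > σ'_p = 63.3 kPa, so the stress path crosses the preconsolidation pressure — recompression up to σ'_p, then virgin compression beyond:
S_c = H/(1+e₀)·[C_r·log₁₀(σ'_p/σ'_0) + C_c·log₁₀(σ'_f/σ'_p)]
    = 6.4/1.87 × [0.067×log₁₀(63.3/50.5) + 0.45×log₁₀(98.828/63.3)]
    = 3.4225 × [0.0065735 + 0.087064] = 0.3205 m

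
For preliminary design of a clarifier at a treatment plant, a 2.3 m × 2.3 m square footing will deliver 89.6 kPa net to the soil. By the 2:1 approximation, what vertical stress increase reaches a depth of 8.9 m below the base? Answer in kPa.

By the 2:1 method the load spreads at 1 horizontal : 2 vertical, so at depth z the loaded area has grown by z in each plan dimension:
Δσ = qBL/((B+z)(L+z)) = 89.6×2.3×2.3/((2.3+8.9)(2.3+8.9)) = 3.7786 kPa

Δσ_z ≈ 3.78 kPa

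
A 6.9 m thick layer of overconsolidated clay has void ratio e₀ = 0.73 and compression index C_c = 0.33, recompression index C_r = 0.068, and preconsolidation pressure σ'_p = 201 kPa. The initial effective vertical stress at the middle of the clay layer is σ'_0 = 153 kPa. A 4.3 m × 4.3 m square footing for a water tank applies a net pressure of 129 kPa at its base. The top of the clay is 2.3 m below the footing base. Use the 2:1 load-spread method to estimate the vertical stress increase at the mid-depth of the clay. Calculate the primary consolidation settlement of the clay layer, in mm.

Mid-depth of clay below the footing base: z = 2.3 + 6.9/2 = 5.75 m.
Stress increase at mid-clay by the 2:1 spreading method:
Δσ = qBL/((B+z)(L+z)) = 129×4.3×4.3/((4.3+5.75)(4.3+5.75)) = 23.615 kPa
Final effective stress: σ'_f = 153 + 23.615 = 176.62 kPa.
σ'_f = 176.62 ≤ σ'_p = 201 kPa, so the clay remains overconsolidated and only the recompression index applies:
S_c = C_r·H/(1+e₀)·log₁₀(σ'_f/σ'_0) = 0.068×6.9/1.73×log₁₀(176.62/153)
    = 0.27121 × 0.062348 = 0.01691 m

S_c ≈ 16.9 mm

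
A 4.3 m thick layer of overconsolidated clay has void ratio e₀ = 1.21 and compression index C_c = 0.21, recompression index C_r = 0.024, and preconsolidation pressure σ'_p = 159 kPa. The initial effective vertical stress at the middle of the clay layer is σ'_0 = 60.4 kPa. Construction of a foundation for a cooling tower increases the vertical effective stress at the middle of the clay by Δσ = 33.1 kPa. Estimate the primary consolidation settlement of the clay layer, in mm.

S_c ≈ 8.86 mm

Final effective stress: σ'_f = 60.4 + 33.1 = 93.5 kPa.
σ'_f = 93.5 ≤ σ'_p = 159 kPa, so the clay remains overconsolidated and only the recompression index applies:
S_c = C_r·H/(1+e₀)·log₁₀(σ'_f/σ'_0) = 0.024×4.3/2.21×log₁₀(93.5/60.4)
    = 0.046697 × 0.18977 = 0.008862 m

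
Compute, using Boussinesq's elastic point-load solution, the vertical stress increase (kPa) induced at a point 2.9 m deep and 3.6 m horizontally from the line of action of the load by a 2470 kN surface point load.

Δσ_z ≈ 13.6 kPa

Boussinesq vertical stress below a point load on an elastic half-space:
Δσ_z = 3P/(2πz²) · [1 + (r/z)²]^(−5/2)
r/z = 3.6/2.9 = 1.2414; [1+(r/z)²]^(−5/2) = 0.097158.
Δσ_z = 3×2470/(2π×2.9²) × 0.097158 = 140.23 × 0.097158 = 13.62 kPa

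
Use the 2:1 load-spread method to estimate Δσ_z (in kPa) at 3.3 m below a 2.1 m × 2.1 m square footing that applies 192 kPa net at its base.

Δσ_z ≈ 29 kPa

By the 2:1 method the load spreads at 1 horizontal : 2 vertical, so at depth z the loaded area has grown by z in each plan dimension:
Δσ = qBL/((B+z)(L+z)) = 192×2.1×2.1/((2.1+3.3)(2.1+3.3)) = 29.037 kPa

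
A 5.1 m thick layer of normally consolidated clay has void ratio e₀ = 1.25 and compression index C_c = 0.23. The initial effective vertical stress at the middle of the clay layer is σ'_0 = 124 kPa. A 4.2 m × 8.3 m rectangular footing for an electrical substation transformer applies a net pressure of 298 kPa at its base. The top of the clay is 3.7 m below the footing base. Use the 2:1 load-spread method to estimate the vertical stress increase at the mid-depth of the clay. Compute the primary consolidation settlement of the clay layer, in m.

Mid-depth of clay below the footing base: z = 3.7 + 5.1/2 = 6.25 m.
Stress increase at mid-clay by the 2:1 spreading method:
Δσ = qBL/((B+z)(L+z)) = 298×4.2×8.3/((4.2+6.25)(8.3+6.25)) = 68.323 kPa
Final effective stress: σ'_f = σ'_0 + Δσ = 124 + 68.323 = 192.32 kPa.
Normally consolidated clay, so the full stress increment lies on the virgin compression line:
S_c = C_c·H/(1+e₀)·log₁₀(σ'_f/σ'_0) = 0.23×5.1/(1+1.25)×log₁₀(192.32/124)
    = 0.52133 × 0.1906 = 0.09937 m

S_c ≈ 0.0994 m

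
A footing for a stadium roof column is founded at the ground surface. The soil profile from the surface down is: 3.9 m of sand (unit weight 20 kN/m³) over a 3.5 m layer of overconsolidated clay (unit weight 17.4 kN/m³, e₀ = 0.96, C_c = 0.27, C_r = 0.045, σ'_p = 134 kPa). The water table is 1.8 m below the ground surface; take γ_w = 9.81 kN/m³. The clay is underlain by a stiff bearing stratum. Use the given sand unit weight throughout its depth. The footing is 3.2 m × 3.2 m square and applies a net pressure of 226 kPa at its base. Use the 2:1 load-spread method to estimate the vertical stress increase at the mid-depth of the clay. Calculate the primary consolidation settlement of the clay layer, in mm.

Mid-depth of clay below the ground surface: z = 3.9 + 3.5/2 = 5.65 m.
Total vertical stress at mid-clay: σ_v = 20×3.9 + 17.4×1.75 = 108.45 kPa.
Pore pressure: u = 9.81×(5.65 − 1.8) = 37.769 kPa.
Initial effective stress: σ'_0 = σ_v − u = 108.45 − 37.769 = 70.681 kPa.
Stress increase at mid-clay by the 2:1 spreading method:
Δσ = qBL/((B+z)(L+z)) = 226×3.2×3.2/((3.2+5.65)(3.2+5.65)) = 29.548 kPa
Final effective stress: σ'_f = 70.681 + 29.548 = 100.23 kPa.
σ'_f = 100.23 ≤ σ'_p = 134 kPa, so the clay remains overconsolidated and only the recompression index applies:
S_c = C_r·H/(1+e₀)·log₁₀(σ'_f/σ'_0) = 0.045×3.5/1.96×log₁₀(100.23/70.681)
    = 0.080356 × 0.1517 = 0.01219 m

S_c ≈ 12.2 mm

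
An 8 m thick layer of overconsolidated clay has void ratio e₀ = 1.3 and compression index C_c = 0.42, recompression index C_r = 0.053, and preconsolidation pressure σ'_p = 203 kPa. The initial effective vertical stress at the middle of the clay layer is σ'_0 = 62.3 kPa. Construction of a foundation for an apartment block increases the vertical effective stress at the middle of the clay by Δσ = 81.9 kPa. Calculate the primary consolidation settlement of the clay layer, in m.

Final effective stress: σ'_f = 62.3 + 81.9 = 144.2 kPa.
σ'_f = 144.2 ≤ σ'_p = 203 kPa, so the clay remains overconsolidated and only the recompression index applies:
S_c = C_r·H/(1+e₀)·log₁₀(σ'_f/σ'_0) = 0.053×8/2.3×log₁₀(144.2/62.3)
    = 0.18435 × 0.36448 = 0.06719 m

S_c ≈ 0.0672 m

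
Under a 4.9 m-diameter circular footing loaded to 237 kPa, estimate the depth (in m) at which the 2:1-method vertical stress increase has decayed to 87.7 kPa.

z ≈ 3.16 m

2:1 spreading — at depth z the loaded area has grown by z in each plan dimension:
qD²/(D+z)² = Δσ_z ⇒ z = D(√(q/Δσ_z) − 1) = 4.9×(√(237/87.7) − 1) = 3.155 m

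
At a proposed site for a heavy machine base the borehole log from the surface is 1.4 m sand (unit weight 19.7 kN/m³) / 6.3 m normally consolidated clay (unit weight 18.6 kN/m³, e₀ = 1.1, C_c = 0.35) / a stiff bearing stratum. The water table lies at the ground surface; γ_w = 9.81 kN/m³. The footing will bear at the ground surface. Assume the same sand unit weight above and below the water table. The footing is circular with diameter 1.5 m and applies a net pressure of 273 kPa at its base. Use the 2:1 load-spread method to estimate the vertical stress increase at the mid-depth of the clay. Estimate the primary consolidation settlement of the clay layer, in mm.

S_c ≈ 155 mm

Mid-depth of clay below the ground surface: z = 1.4 + 6.3/2 = 4.55 m.
Total vertical stress at mid-clay: σ_v = 19.7×1.4 + 18.6×3.15 = 86.17 kPa.
Pore pressure: u = 9.81×(4.55 − 0) = 44.636 kPa.
Initial effective stress: σ'_0 = σ_v − u = 86.17 − 44.636 = 41.534 kPa.
Stress increase at mid-clay by the 2:1 spreading method:
Δσ ≈ qD²/(D+z)² = 273×1.5²/(1.5+4.55)² = 16.782 kPa
Final effective stress: σ'_f = σ'_0 + Δσ = 41.534 + 16.782 = 58.316 kPa.
Normally consolidated clay, so the full stress increment lies on the virgin compression line:
S_c = C_c·H/(1+e₀)·log₁₀(σ'_f/σ'_0) = 0.35×6.3/(1+1.1)×log₁₀(58.316/41.534)
    = 1.05 × 0.14738 = 0.1547 m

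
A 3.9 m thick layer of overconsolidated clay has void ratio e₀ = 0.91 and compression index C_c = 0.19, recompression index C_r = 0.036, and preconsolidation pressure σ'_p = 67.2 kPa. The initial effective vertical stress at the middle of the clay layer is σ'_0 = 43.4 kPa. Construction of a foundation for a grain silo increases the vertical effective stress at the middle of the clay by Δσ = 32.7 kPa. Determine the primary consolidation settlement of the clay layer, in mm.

Final effective stress: σ'_f = 43.4 + 32.7 = 76.1 kPa.
σ'_f = 76.1 > σ'_p = 67.2 kPa, so the stress path crosses the preconsolidation pressure — recompression up to σ'_p, then virgin compression beyond:
S_c = H/(1+e₀)·[C_r·log₁₀(σ'_p/σ'_0) + C_c·log₁₀(σ'_f/σ'_p)]
    = 3.9/1.91 × [0.036×log₁₀(67.2/43.4) + 0.19×log₁₀(76.1/67.2)]
    = 2.0419 × [0.0068357 + 0.010263] = 0.03491 m

S_c ≈ 34.9 mm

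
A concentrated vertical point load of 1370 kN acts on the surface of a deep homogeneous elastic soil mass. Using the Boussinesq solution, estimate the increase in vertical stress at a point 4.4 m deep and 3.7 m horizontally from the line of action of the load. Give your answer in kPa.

Δσ_z ≈ 8.87 kPa

Boussinesq vertical stress below a point load on an elastic half-space:
Δσ_z = 3P/(2πz²) · [1 + (r/z)²]^(−5/2)
r/z = 3.7/4.4 = 0.84091; [1+(r/z)²]^(−5/2) = 0.26262.
Δσ_z = 3×1370/(2π×4.4²) × 0.26262 = 33.788 × 0.26262 = 8.873 kPa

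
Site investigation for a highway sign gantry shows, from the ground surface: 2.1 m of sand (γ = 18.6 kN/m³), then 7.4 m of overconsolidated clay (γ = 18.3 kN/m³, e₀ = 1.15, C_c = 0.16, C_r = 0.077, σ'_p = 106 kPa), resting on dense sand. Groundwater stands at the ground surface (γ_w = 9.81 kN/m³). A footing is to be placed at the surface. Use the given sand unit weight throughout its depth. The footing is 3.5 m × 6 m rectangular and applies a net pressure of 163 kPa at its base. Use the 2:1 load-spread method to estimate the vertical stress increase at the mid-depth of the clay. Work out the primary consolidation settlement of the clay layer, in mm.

S_c ≈ 55.9 mm

Mid-depth of clay below the ground surface: z = 2.1 + 7.4/2 = 5.8 m.
Total vertical stress at mid-clay: σ_v = 18.6×2.1 + 18.3×3.7 = 106.77 kPa.
Pore pressure: u = 9.81×(5.8 − 0) = 56.898 kPa.
Initial effective stress: σ'_0 = σ_v − u = 106.77 − 56.898 = 49.872 kPa.
Stress increase at mid-clay by the 2:1 spreading method:
Δσ = qBL/((B+z)(L+z)) = 163×3.5×6/((3.5+5.8)(6+5.8)) = 31.192 kPa
Final effective stress: σ'_f = 49.872 + 31.192 = 81.064 kPa.
σ'_f = 81.064 ≤ σ'_p = 106 kPa, so the clay remains overconsolidated and only the recompression index applies:
S_c = C_r·H/(1+e₀)·log₁₀(σ'_f/σ'_0) = 0.077×7.4/2.15×log₁₀(81.064/49.872)
    = 0.26503 × 0.21097 = 0.05591 m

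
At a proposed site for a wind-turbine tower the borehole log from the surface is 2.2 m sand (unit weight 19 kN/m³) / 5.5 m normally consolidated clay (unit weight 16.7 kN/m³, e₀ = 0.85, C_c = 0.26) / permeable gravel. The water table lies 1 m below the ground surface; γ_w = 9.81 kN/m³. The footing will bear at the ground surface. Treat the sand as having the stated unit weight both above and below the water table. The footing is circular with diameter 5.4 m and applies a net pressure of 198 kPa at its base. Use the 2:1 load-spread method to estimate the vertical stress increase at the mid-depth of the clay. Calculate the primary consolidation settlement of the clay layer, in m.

Mid-depth of clay below the ground surface: z = 2.2 + 5.5/2 = 4.95 m.
Total vertical stress at mid-clay: σ_v = 19×2.2 + 16.7×2.75 = 87.725 kPa.
Pore pressure: u = 9.81×(4.95 − 1) = 38.75 kPa.
Initial effective stress: σ'_0 = σ_v − u = 87.725 − 38.75 = 48.975 kPa.
Stress increase at mid-clay by the 2:1 spreading method:
Δσ ≈ qD²/(D+z)² = 198×5.4²/(5.4+4.95)² = 53.898 kPa
Final effective stress: σ'_f = σ'_0 + Δσ = 48.975 + 53.898 = 102.87 kPa.
Normally consolidated clay, so the full stress increment lies on the virgin compression line:
S_c = C_c·H/(1+e₀)·log₁₀(σ'_f/σ'_0) = 0.26×5.5/(1+0.85)×log₁₀(102.87/48.975)
    = 0.77297 × 0.32231 = 0.2491 m

S_c ≈ 0.249 m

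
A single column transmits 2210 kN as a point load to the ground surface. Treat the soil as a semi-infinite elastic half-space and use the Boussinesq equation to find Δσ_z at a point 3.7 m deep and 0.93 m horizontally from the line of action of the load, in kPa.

Boussinesq vertical stress below a point load on an elastic half-space:
Δσ_z = 3P/(2πz²) · [1 + (r/z)²]^(−5/2)
r/z = 0.93/3.7 = 0.25135; [1+(r/z)²]^(−5/2) = 0.858.
Δσ_z = 3×2210/(2π×3.7²) × 0.858 = 77.078 × 0.858 = 66.13 kPa

Δσ_z ≈ 66.1 kPa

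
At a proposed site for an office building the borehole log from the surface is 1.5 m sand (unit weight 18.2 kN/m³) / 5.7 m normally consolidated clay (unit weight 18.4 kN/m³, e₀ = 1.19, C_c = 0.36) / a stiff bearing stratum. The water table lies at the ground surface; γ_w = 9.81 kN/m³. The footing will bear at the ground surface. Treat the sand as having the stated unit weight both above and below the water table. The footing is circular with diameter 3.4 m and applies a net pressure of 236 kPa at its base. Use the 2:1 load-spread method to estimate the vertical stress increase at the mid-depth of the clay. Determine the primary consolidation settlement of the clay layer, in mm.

Mid-depth of clay below the ground surface: z = 1.5 + 5.7/2 = 4.35 m.
Total vertical stress at mid-clay: σ_v = 18.2×1.5 + 18.4×2.85 = 79.74 kPa.
Pore pressure: u = 9.81×(4.35 − 0) = 42.673 kPa.
Initial effective stress: σ'_0 = σ_v − u = 79.74 − 42.673 = 37.067 kPa.
Stress increase at mid-clay by the 2:1 spreading method:
Δσ ≈ qD²/(D+z)² = 236×3.4²/(3.4+4.35)² = 45.422 kPa
Final effective stress: σ'_f = σ'_0 + Δσ = 37.067 + 45.422 = 82.489 kPa.
Normally consolidated clay, so the full stress increment lies on the virgin compression line:
S_c = C_c·H/(1+e₀)·log₁₀(σ'_f/σ'_0) = 0.36×5.7/(1+1.19)×log₁₀(82.489/37.067)
    = 0.93699 × 0.34741 = 0.3255 m

S_c ≈ 326 mm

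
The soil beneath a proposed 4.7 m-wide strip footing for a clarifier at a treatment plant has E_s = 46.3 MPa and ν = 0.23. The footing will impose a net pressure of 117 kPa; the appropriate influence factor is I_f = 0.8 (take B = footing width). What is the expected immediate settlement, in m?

Immediate (elastic) settlement: S_e = q·B·(1−ν²)/E_s · I_f.
E_s = 46.3 MPa = 46300 kPa.
S_e = 117 × 4.7 × (1 − 0.23²) / 46300 × 0.8
    = 117 × 4.7 × 0.9471 / 46300 × 0.8
    = 0.008999 m

S_e ≈ 0.009 m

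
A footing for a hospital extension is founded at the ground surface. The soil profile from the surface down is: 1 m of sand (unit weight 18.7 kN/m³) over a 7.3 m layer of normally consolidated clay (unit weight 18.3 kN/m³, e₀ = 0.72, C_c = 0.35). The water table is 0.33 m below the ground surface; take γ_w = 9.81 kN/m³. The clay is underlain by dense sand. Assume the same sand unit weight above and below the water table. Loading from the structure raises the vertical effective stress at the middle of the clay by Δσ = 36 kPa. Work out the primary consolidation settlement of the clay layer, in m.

S_c ≈ 0.392 m

Mid-depth of clay below the ground surface: z = 1 + 7.3/2 = 4.65 m.
Total vertical stress at mid-clay: σ_v = 18.7×1 + 18.3×3.65 = 85.495 kPa.
Pore pressure: u = 9.81×(4.65 − 0.33) = 42.379 kPa.
Initial effective stress: σ'_0 = σ_v − u = 85.495 − 42.379 = 43.116 kPa.
Final effective stress: σ'_f = σ'_0 + Δσ = 43.116 + 36 = 79.116 kPa.
Normally consolidated clay, so the full stress increment lies on the virgin compression line:
S_c = C_c·H/(1+e₀)·log₁₀(σ'_f/σ'_0) = 0.35×7.3/(1+0.72)×log₁₀(79.116/43.116)
    = 1.4855 × 0.26363 = 0.3916 m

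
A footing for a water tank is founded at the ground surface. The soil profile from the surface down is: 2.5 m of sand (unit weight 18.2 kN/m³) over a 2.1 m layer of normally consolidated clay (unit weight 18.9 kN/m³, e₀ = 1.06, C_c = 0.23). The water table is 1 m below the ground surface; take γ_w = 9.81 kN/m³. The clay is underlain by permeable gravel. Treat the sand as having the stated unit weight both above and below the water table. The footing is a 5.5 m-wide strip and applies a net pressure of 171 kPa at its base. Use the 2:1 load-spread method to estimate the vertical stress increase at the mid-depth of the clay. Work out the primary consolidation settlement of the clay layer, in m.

S_c ≈ 0.13 m

Mid-depth of clay below the ground surface: z = 2.5 + 2.1/2 = 3.55 m.
Total vertical stress at mid-clay: σ_v = 18.2×2.5 + 18.9×1.05 = 65.345 kPa.
Pore pressure: u = 9.81×(3.55 − 1) = 25.015 kPa.
Initial effective stress: σ'_0 = σ_v − u = 65.345 − 25.015 = 40.33 kPa.
Stress increase at mid-clay by the 2:1 spreading method:
Δσ = qB/(B+z) = 171×5.5/(5.5+3.55) = 103.92 kPa
Final effective stress: σ'_f = σ'_0 + Δσ = 40.33 + 103.92 = 144.25 kPa.
Normally consolidated clay, so the full stress increment lies on the virgin compression line:
S_c = C_c·H/(1+e₀)·log₁₀(σ'_f/σ'_0) = 0.23×2.1/(1+1.06)×log₁₀(144.25/40.33)
    = 0.23447 × 0.55349 = 0.1298 m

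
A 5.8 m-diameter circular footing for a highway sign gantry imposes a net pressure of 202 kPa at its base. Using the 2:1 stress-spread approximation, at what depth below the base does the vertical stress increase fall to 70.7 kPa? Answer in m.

z ≈ 4 m

2:1 spreading — at depth z the loaded area has grown by z in each plan dimension:
qD²/(D+z)² = Δσ_z ⇒ z = D(√(q/Δσ_z) − 1) = 5.8×(√(202/70.7) − 1) = 4.004 m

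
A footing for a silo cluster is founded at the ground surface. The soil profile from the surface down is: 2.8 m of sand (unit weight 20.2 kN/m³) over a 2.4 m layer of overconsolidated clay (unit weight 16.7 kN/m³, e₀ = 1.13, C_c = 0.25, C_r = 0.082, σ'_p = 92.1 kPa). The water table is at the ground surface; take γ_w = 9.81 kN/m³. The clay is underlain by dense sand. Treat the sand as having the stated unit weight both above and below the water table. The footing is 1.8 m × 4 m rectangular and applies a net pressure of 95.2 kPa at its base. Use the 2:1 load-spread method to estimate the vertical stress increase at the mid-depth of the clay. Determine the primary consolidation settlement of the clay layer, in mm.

S_c ≈ 13.4 mm

Mid-depth of clay below the ground surface: z = 2.8 + 2.4/2 = 4 m.
Total vertical stress at mid-clay: σ_v = 20.2×2.8 + 16.7×1.2 = 76.6 kPa.
Pore pressure: u = 9.81×(4 − 0) = 39.24 kPa.
Initial effective stress: σ'_0 = σ_v − u = 76.6 − 39.24 = 37.36 kPa.
Stress increase at mid-clay by the 2:1 spreading method:
Δσ = qBL/((B+z)(L+z)) = 95.2×1.8×4/((1.8+4)(4+4)) = 14.772 kPa
Final effective stress: σ'_f = 37.36 + 14.772 = 52.132 kPa.
σ'_f = 52.132 ≤ σ'_p = 92.1 kPa, so the clay remains overconsolidated and only the recompression index applies:
S_c = C_r·H/(1+e₀)·log₁₀(σ'_f/σ'_0) = 0.082×2.4/2.13×log₁₀(52.132/37.36)
    = 0.092398 × 0.1447 = 0.01337 m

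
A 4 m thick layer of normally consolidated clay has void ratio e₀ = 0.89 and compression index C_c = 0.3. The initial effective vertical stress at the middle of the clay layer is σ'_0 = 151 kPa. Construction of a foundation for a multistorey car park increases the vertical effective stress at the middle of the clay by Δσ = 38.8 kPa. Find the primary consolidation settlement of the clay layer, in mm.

Final effective stress: σ'_f = σ'_0 + Δσ = 151 + 38.8 = 189.8 kPa.
Normally consolidated clay, so the full stress increment lies on the virgin compression line:
S_c = C_c·H/(1+e₀)·log₁₀(σ'_f/σ'_0) = 0.3×4/(1+0.89)×log₁₀(189.8/151)
    = 0.63492 × 0.099319 = 0.06306 m

S_c ≈ 63.1 mm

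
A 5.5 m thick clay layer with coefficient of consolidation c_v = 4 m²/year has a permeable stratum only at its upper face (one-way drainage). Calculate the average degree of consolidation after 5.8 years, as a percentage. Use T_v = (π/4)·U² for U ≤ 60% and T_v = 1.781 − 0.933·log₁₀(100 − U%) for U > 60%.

U ≈ 87.8 %

Drainage path length: H_d = H = 5.5 m (single drainage).
T_v = c_v·t/H_d² = 4×5.8/5.5² = 0.76694.
T_v = 0.76694 corresponds to the U > 60% branch:
U = 1 − 10^((1.781 − T_v)/0.933)/100 = 0.8779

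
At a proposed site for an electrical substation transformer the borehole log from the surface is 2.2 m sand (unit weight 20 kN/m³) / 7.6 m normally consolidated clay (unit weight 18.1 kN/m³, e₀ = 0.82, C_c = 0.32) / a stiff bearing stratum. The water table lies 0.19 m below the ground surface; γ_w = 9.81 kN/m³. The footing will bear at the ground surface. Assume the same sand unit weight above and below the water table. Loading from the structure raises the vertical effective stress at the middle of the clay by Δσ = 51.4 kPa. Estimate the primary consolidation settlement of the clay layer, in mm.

Mid-depth of clay below the ground surface: z = 2.2 + 7.6/2 = 6 m.
Total vertical stress at mid-clay: σ_v = 20×2.2 + 18.1×3.8 = 112.78 kPa.
Pore pressure: u = 9.81×(6 − 0.19) = 56.996 kPa.
Initial effective stress: σ'_0 = σ_v − u = 112.78 − 56.996 = 55.784 kPa.
Final effective stress: σ'_f = σ'_0 + Δσ = 55.784 + 51.4 = 107.18 kPa.
Normally consolidated clay, so the full stress increment lies on the virgin compression line:
S_c = C_c·H/(1+e₀)·log₁₀(σ'_f/σ'_0) = 0.32×7.6/(1+0.82)×log₁₀(107.18/55.784)
    = 1.3363 × 0.2836 = 0.379 m

S_c ≈ 379 mm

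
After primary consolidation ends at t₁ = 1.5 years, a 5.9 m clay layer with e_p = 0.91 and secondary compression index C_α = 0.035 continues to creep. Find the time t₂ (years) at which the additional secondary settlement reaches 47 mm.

S_s = C_α·H/(1+e_p)·log₁₀(t₂/t₁) ⇒ log₁₀(t₂/t₁) = S_s·(1+e_p)/(C_α·H).
log₁₀(t₂/t₁) = 0.047 × (1+0.91) / (0.035×5.9) = 0.4347
t₂ = t₁ × 10^0.4347 = 1.5 × 2.721 = 4.081 years

t₂ ≈ 4.08 years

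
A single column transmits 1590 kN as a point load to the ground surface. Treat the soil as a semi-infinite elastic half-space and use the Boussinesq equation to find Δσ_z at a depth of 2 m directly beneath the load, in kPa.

Boussinesq vertical stress below a point load on an elastic half-space:
Δσ_z = 3P/(2πz²) · [1 + (r/z)²]^(−5/2)
r/z = 0/2 = 0; [1+(r/z)²]^(−5/2) = 1.
Δσ_z = 3×1590/(2π×2²) × 1 = 189.79 × 1 = 189.8 kPa

Δσ_z ≈ 190 kPa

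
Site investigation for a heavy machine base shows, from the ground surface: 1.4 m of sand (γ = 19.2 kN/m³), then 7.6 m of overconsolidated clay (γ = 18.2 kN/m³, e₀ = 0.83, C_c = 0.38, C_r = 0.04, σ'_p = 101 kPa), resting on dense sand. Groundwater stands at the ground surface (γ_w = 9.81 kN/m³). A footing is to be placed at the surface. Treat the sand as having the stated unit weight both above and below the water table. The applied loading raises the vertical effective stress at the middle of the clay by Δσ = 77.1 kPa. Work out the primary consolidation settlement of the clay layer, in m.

S_c ≈ 0.188 m

Mid-depth of clay below the ground surface: z = 1.4 + 7.6/2 = 5.2 m.
Total vertical stress at mid-clay: σ_v = 19.2×1.4 + 18.2×3.8 = 96.04 kPa.
Pore pressure: u = 9.81×(5.2 − 0) = 51.012 kPa.
Initial effective stress: σ'_0 = σ_v − u = 96.04 − 51.012 = 45.028 kPa.
Final effective stress: σ'_f = 45.028 + 77.1 = 122.13 kPa.
σ'_f = 122.13 > σ'_p = 101 kPa, so the stress path crosses the preconsolidation pressure — recompression up to σ'_p, then virgin compression beyond:
S_c = H/(1+e₀)·[C_r·log₁₀(σ'_p/σ'_0) + C_c·log₁₀(σ'_f/σ'_p)]
    = 7.6/1.83 × [0.04×log₁₀(101/45.028) + 0.38×log₁₀(122.13/101)]
    = 4.153 × [0.014034 + 0.03135] = 0.1885 m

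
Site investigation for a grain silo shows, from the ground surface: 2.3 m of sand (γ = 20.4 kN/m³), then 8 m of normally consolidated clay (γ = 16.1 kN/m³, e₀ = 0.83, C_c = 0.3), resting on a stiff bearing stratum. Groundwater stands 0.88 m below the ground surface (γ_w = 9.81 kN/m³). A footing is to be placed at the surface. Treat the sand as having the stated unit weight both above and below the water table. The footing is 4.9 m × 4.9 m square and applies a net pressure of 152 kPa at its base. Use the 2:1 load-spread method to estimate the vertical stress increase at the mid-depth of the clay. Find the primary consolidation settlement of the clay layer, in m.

Mid-depth of clay below the ground surface: z = 2.3 + 8/2 = 6.3 m.
Total vertical stress at mid-clay: σ_v = 20.4×2.3 + 16.1×4 = 111.32 kPa.
Pore pressure: u = 9.81×(6.3 − 0.88) = 53.17 kPa.
Initial effective stress: σ'_0 = σ_v − u = 111.32 − 53.17 = 58.15 kPa.
Stress increase at mid-clay by the 2:1 spreading method:
Δσ = qBL/((B+z)(L+z)) = 152×4.9×4.9/((4.9+6.3)(4.9+6.3)) = 29.094 kPa
Final effective stress: σ'_f = σ'_0 + Δσ = 58.15 + 29.094 = 87.244 kPa.
Normally consolidated clay, so the full stress increment lies on the virgin compression line:
S_c = C_c·H/(1+e₀)·log₁₀(σ'_f/σ'_0) = 0.3×8/(1+0.83)×log₁₀(87.244/58.15)
    = 1.3115 × 0.17619 = 0.2311 m

S_c ≈ 0.231 m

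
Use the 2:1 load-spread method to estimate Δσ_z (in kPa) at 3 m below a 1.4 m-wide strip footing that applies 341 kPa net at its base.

Δσ_z ≈ 108 kPa

By the 2:1 method the load spreads at 1 horizontal : 2 vertical, so at depth z the loaded area has grown by z in each plan dimension:
Δσ = qB/(B+z) = 341×1.4/(1.4+3) = 108.5 kPa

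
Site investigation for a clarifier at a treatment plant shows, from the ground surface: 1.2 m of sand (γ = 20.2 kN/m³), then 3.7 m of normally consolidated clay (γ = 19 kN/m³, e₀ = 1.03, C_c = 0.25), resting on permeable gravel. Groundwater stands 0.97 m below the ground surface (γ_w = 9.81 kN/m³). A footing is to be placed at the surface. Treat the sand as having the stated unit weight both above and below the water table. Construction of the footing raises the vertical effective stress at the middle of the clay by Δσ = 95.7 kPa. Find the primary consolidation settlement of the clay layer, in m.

Mid-depth of clay below the ground surface: z = 1.2 + 3.7/2 = 3.05 m.
Total vertical stress at mid-clay: σ_v = 20.2×1.2 + 19×1.85 = 59.39 kPa.
Pore pressure: u = 9.81×(3.05 − 0.97) = 20.405 kPa.
Initial effective stress: σ'_0 = σ_v − u = 59.39 − 20.405 = 38.985 kPa.
Final effective stress: σ'_f = σ'_0 + Δσ = 38.985 + 95.7 = 134.69 kPa.
Normally consolidated clay, so the full stress increment lies on the virgin compression line:
S_c = C_c·H/(1+e₀)·log₁₀(σ'_f/σ'_0) = 0.25×3.7/(1+1.03)×log₁₀(134.69/38.985)
    = 0.45567 × 0.53844 = 0.2454 m

S_c ≈ 0.245 m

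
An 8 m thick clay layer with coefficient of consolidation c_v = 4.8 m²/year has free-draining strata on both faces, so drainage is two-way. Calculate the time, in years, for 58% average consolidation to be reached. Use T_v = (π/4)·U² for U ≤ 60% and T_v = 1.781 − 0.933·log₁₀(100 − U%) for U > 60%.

t ≈ 0.881 years

Drainage path length: H_d = H/2 = 4 m (double drainage).
U ≤ 60%: T_v = (π/4)·U² = (π/4)×0.58² = 0.26421.
t = T_v·H_d²/c_v = 0.26421×4²/4.8 = 0.8807 years.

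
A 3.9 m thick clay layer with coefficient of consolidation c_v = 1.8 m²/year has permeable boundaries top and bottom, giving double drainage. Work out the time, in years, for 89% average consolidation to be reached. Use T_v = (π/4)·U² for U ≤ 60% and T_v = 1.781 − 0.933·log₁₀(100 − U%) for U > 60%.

Drainage path length: H_d = H/2 = 1.95 m (double drainage).
U > 60%: T_v = 1.781 − 0.933·log₁₀(100 − 89) = 0.80938.
t = T_v·H_d²/c_v = 0.80938×1.95²/1.8 = 1.71 years.

t ≈ 1.71 years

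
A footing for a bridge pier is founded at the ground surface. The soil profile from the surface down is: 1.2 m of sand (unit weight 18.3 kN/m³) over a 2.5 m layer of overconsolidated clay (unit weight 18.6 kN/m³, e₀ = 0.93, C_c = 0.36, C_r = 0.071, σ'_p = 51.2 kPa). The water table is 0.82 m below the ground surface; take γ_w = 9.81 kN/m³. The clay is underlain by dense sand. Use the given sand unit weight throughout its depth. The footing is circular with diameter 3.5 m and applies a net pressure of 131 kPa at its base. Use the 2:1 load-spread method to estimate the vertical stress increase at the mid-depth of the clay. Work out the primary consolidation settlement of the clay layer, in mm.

S_c ≈ 98.5 mm

Mid-depth of clay below the ground surface: z = 1.2 + 2.5/2 = 2.45 m.
Total vertical stress at mid-clay: σ_v = 18.3×1.2 + 18.6×1.25 = 45.21 kPa.
Pore pressure: u = 9.81×(2.45 − 0.82) = 15.99 kPa.
Initial effective stress: σ'_0 = σ_v − u = 45.21 − 15.99 = 29.22 kPa.
Stress increase at mid-clay by the 2:1 spreading method:
Δσ ≈ qD²/(D+z)² = 131×3.5²/(3.5+2.45)² = 45.329 kPa
Final effective stress: σ'_f = 29.22 + 45.329 = 74.549 kPa.
σ'_f = 74.549 > σ'_p = 51.2 kPa, so the stress path crosses the preconsolidation pressure — recompression up to σ'_p, then virgin compression beyond:
S_c = H/(1+e₀)·[C_r·log₁₀(σ'_p/σ'_0) + C_c·log₁₀(σ'_f/σ'_p)]
    = 2.5/1.93 × [0.071×log₁₀(51.2/29.22) + 0.36×log₁₀(74.549/51.2)]
    = 1.2953 × [0.017295 + 0.058742] = 0.09849 m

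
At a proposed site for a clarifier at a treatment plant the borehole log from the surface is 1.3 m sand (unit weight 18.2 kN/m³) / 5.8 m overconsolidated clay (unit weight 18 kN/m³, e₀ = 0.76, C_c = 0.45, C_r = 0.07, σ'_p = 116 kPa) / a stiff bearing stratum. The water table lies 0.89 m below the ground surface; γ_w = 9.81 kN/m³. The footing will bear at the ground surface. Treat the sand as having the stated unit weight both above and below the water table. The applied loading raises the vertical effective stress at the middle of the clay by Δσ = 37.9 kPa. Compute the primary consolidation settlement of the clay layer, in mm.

S_c ≈ 62.9 mm

Mid-depth of clay below the ground surface: z = 1.3 + 5.8/2 = 4.2 m.
Total vertical stress at mid-clay: σ_v = 18.2×1.3 + 18×2.9 = 75.86 kPa.
Pore pressure: u = 9.81×(4.2 − 0.89) = 32.471 kPa.
Initial effective stress: σ'_0 = σ_v − u = 75.86 − 32.471 = 43.389 kPa.
Final effective stress: σ'_f = 43.389 + 37.9 = 81.289 kPa.
σ'_f = 81.289 ≤ σ'_p = 116 kPa, so the clay remains overconsolidated and only the recompression index applies:
S_c = C_r·H/(1+e₀)·log₁₀(σ'_f/σ'_0) = 0.07×5.8/1.76×log₁₀(81.289/43.389)
    = 0.23069 × 0.27265 = 0.0629 m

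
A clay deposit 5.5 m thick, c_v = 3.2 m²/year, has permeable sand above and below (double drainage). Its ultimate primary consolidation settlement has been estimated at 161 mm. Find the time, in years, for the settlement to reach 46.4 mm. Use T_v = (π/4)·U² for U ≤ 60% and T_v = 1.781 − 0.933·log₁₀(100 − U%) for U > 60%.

t ≈ 0.154 years

Drainage path length: H_d = H/2 = 2.75 m (double drainage).
U = S(t)/S_ult = 46.4/161 = 0.2882.
U ≤ 60%: T_v = (π/4)·U² = (π/4)×0.2882² = 0.065234.
t = T_v·H_d²/c_v = 0.065234×2.75²/3.2 = 0.1542 years.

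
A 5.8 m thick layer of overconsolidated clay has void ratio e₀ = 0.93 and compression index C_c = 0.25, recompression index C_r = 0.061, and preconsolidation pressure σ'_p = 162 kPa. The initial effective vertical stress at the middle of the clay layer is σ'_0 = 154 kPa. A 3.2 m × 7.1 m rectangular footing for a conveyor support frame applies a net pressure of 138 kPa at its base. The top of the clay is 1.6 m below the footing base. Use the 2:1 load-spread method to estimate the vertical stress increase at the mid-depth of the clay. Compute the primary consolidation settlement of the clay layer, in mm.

S_c ≈ 54.5 mm

Mid-depth of clay below the footing base: z = 1.6 + 5.8/2 = 4.5 m.
Stress increase at mid-clay by the 2:1 spreading method:
Δσ = qBL/((B+z)(L+z)) = 138×3.2×7.1/((3.2+4.5)(7.1+4.5)) = 35.103 kPa
Final effective stress: σ'_f = 154 + 35.103 = 189.1 kPa.
σ'_f = 189.1 > σ'_p = 162 kPa, so the stress path crosses the preconsolidation pressure — recompression up to σ'_p, then virgin compression beyond:
S_c = H/(1+e₀)·[C_r·log₁₀(σ'_p/σ'_0) + C_c·log₁₀(σ'_f/σ'_p)]
    = 5.8/1.93 × [0.061×log₁₀(162/154) + 0.25×log₁₀(189.1/162)]
    = 3.0052 × [0.0013417 + 0.016794] = 0.0545 m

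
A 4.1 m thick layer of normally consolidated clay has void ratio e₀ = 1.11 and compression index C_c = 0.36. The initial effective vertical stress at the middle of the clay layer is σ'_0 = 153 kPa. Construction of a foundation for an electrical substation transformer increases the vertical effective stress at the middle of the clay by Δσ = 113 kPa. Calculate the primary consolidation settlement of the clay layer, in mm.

S_c ≈ 168 mm

Final effective stress: σ'_f = σ'_0 + Δσ = 153 + 113 = 266 kPa.
Normally consolidated clay, so the full stress increment lies on the virgin compression line:
S_c = C_c·H/(1+e₀)·log₁₀(σ'_f/σ'_0) = 0.36×4.1/(1+1.11)×log₁₀(266/153)
    = 0.69953 × 0.24019 = 0.168 m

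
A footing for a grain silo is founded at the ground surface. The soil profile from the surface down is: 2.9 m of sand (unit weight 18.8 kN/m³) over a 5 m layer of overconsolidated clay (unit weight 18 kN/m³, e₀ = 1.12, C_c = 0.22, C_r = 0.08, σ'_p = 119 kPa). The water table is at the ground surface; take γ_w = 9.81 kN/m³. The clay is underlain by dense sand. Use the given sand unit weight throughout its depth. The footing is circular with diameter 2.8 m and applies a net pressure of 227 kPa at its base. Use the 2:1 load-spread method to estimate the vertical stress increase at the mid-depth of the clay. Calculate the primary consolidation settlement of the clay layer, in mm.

Mid-depth of clay below the ground surface: z = 2.9 + 5/2 = 5.4 m.
Total vertical stress at mid-clay: σ_v = 18.8×2.9 + 18×2.5 = 99.52 kPa.
Pore pressure: u = 9.81×(5.4 − 0) = 52.974 kPa.
Initial effective stress: σ'_0 = σ_v − u = 99.52 − 52.974 = 46.546 kPa.
Stress increase at mid-clay by the 2:1 spreading method:
Δσ ≈ qD²/(D+z)² = 227×2.8²/(2.8+5.4)² = 26.468 kPa
Final effective stress: σ'_f = 46.546 + 26.468 = 73.014 kPa.
σ'_f = 73.014 ≤ σ'_p = 119 kPa, so the clay remains overconsolidated and only the recompression index applies:
S_c = C_r·H/(1+e₀)·log₁₀(σ'_f/σ'_0) = 0.08×5/2.12×log₁₀(73.014/46.546)
    = 0.18868 × 0.19552 = 0.03689 m

S_c ≈ 36.9 mm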